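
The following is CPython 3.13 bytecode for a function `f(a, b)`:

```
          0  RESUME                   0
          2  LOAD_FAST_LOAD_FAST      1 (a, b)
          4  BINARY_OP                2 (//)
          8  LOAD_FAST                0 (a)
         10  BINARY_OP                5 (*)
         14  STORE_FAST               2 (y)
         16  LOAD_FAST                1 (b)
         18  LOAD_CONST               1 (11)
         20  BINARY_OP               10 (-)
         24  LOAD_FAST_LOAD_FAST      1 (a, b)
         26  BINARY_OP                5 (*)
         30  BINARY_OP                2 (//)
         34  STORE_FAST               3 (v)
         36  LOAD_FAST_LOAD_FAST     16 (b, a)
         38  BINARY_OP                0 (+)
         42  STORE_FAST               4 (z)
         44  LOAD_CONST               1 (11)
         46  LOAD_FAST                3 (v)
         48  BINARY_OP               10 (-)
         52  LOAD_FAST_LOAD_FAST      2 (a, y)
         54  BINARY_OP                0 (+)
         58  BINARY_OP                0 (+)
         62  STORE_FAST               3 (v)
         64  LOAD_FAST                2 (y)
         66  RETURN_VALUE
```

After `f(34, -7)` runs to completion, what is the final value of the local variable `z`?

27

LOAD_FAST_LOAD_FAST a,b → push 34,-7. Stack: [34, -7]
BINARY_OP // → 34 // -7 = -5. Stack: [-5]
LOAD_FAST a → push 34. Stack: [-5, 34]
BINARY_OP * → -5 * 34 = -170. Stack: [-170]
STORE_FAST y → y=-170. Stack: []
LOAD_FAST b → push -7. Stack: [-7]
LOAD_CONST → push 11. Stack: [-7, 11]
BINARY_OP - → -7 - 11 = -18. Stack: [-18]
LOAD_FAST_LOAD_FAST a,b → push 34,-7. Stack: [-18, 34, -7]
BINARY_OP * → 34 * -7 = -238. Stack: [-18, -238]
BINARY_OP // → -18 // -238 = 0. Stack: [0]
STORE_FAST v → v=0. Stack: []
LOAD_FAST_LOAD_FAST b,a → push -7,34. Stack: [-7, 34]
BINARY_OP + → -7 + 34 = 27. Stack: [27]
STORE_FAST z → z=27. Stack: []
LOAD_CONST → push 11. Stack: [11]
LOAD_FAST v → push 0. Stack: [11, 0]
BINARY_OP - → 11 - 0 = 11. Stack: [11]
LOAD_FAST_LOAD_FAST a,y → push 34,-170. Stack: [11, 34, -170]
BINARY_OP + → 34 + -170 = -136. Stack: [11, -136]
BINARY_OP + → 11 + -136 = -125. Stack: [-125]
STORE_FAST v → v=-125. Stack: []
LOAD_FAST y → push -170. Stack: [-170]
RETURN_VALUE → return -170.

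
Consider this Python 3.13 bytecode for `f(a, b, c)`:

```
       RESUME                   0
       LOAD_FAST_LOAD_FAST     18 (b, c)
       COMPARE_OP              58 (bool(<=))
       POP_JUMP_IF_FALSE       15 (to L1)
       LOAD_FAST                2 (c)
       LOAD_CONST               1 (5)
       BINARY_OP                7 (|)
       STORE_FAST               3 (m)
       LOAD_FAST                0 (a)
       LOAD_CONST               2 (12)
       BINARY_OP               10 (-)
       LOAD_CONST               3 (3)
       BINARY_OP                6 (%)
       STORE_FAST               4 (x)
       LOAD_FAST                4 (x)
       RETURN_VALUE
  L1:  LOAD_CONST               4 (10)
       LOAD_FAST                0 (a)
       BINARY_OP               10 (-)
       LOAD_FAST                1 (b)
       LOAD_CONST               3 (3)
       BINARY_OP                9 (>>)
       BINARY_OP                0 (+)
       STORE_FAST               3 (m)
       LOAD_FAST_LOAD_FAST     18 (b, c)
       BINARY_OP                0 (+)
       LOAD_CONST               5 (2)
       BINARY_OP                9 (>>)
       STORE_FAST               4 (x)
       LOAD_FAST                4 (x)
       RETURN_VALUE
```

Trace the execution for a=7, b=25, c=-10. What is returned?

3

LOAD_FAST_LOAD_FAST b,c → push 25,-10. Stack: [25, -10]
COMPARE_OP bool(<=) → 25 vs -10 = False. Stack: [False]
POP_JUMP_IF_FALSE → pop False; jump. Stack: []
LOAD_CONST → push 10. Stack: [10]
LOAD_FAST a → push 7. Stack: [10, 7]
BINARY_OP - → 10 - 7 = 3. Stack: [3]
LOAD_FAST b → push 25. Stack: [3, 25]
LOAD_CONST → push 3. Stack: [3, 25, 3]
BINARY_OP >> → 25 >> 3 = 3. Stack: [3, 3]
BINARY_OP + → 3 + 3 = 6. Stack: [6]
STORE_FAST m → m=6. Stack: []
LOAD_FAST_LOAD_FAST b,c → push 25,-10. Stack: [25, -10]
BINARY_OP + → 25 + -10 = 15. Stack: [15]
LOAD_CONST → push 2. Stack: [15, 2]
BINARY_OP >> → 15 >> 2 = 3. Stack: [3]
STORE_FAST x → x=3. Stack: []
LOAD_FAST x → push 3. Stack: [3]
RETURN_VALUE → return 3.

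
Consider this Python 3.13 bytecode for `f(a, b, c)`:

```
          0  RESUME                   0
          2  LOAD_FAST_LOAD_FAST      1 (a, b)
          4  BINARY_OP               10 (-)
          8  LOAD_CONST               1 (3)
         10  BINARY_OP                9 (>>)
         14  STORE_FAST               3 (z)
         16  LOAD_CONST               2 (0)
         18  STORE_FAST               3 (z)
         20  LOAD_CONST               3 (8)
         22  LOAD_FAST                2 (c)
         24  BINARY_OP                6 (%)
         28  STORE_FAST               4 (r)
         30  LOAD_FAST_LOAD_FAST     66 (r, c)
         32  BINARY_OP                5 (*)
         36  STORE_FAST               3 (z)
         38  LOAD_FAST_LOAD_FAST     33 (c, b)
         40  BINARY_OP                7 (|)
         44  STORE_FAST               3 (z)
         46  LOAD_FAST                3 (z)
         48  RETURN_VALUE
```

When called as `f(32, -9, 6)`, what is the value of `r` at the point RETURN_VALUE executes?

2

LOAD_FAST_LOAD_FAST a,b → push 32,-9. Stack: [32, -9]
BINARY_OP - → 32 - -9 = 41. Stack: [41]
LOAD_CONST → push 3. Stack: [41, 3]
BINARY_OP >> → 41 >> 3 = 5. Stack: [5]
STORE_FAST z → z=5. Stack: []
LOAD_CONST → push 0. Stack: [0]
STORE_FAST z → z=0. Stack: []
LOAD_CONST → push 8. Stack: [8]
LOAD_FAST c → push 6. Stack: [8, 6]
BINARY_OP % → 8 % 6 = 2. Stack: [2]
STORE_FAST r → r=2. Stack: []
LOAD_FAST_LOAD_FAST r,c → push 2,6. Stack: [2, 6]
BINARY_OP * → 2 * 6 = 12. Stack: [12]
STORE_FAST z → z=12. Stack: []
LOAD_FAST_LOAD_FAST c,b → push 6,-9. Stack: [6, -9]
BINARY_OP | → 6 | -9 = -9. Stack: [-9]
STORE_FAST z → z=-9. Stack: []
LOAD_FAST z → push -9. Stack: [-9]
RETURN_VALUE → return -9.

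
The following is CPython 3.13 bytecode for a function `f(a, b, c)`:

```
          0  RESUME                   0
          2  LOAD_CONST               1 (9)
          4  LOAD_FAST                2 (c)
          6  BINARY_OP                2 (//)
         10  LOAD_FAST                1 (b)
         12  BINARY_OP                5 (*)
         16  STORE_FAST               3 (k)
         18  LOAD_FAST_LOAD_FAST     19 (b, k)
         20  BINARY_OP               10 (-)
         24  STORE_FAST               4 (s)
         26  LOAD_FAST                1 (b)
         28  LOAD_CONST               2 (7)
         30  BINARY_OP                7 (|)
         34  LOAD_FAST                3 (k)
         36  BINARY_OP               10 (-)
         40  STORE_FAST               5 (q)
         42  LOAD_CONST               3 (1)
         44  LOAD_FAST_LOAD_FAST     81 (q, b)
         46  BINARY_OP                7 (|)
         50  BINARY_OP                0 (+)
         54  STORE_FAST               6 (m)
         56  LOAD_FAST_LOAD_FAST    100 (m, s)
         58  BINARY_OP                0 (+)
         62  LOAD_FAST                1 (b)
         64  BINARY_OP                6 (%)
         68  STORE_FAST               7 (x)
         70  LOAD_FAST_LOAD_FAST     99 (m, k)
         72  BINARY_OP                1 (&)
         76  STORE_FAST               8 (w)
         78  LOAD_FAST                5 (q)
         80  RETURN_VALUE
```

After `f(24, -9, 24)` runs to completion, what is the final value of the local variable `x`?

LOAD_CONST → push 9. Stack: [9]
LOAD_FAST c → push 24. Stack: [9, 24]
BINARY_OP // → 9 // 24 = 0. Stack: [0]
LOAD_FAST b → push -9. Stack: [0, -9]
BINARY_OP * → 0 * -9 = 0. Stack: [0]
STORE_FAST k → k=0. Stack: []
LOAD_FAST_LOAD_FAST b,k → push -9,0. Stack: [-9, 0]
BINARY_OP - → -9 - 0 = -9. Stack: [-9]
STORE_FAST s → s=-9. Stack: []
LOAD_FAST b → push -9. Stack: [-9]
LOAD_CONST → push 7. Stack: [-9, 7]
BINARY_OP | → -9 | 7 = -9. Stack: [-9]
LOAD_FAST k → push 0. Stack: [-9, 0]
BINARY_OP - → -9 - 0 = -9. Stack: [-9]
STORE_FAST q → q=-9. Stack: []
LOAD_CONST → push 1. Stack: [1]
LOAD_FAST_LOAD_FAST q,b → push -9,-9. Stack: [1, -9, -9]
BINARY_OP | → -9 | -9 = -9. Stack: [1, -9]
BINARY_OP + → 1 + -9 = -8. Stack: [-8]
STORE_FAST m → m=-8. Stack: []
LOAD_FAST_LOAD_FAST m,s → push -8,-9. Stack: [-8, -9]
BINARY_OP + → -8 + -9 = -17. Stack: [-17]
LOAD_FAST b → push -9. Stack: [-17, -9]
BINARY_OP % → -17 % -9 = -8. Stack: [-8]
STORE_FAST x → x=-8. Stack: []
LOAD_FAST_LOAD_FAST m,k → push -8,0. Stack: [-8, 0]
BINARY_OP & → -8 & 0 = 0. Stack: [0]
STORE_FAST w → w=0. Stack: []
LOAD_FAST q → push -9. Stack: [-9]
RETURN_VALUE → return -9.

-8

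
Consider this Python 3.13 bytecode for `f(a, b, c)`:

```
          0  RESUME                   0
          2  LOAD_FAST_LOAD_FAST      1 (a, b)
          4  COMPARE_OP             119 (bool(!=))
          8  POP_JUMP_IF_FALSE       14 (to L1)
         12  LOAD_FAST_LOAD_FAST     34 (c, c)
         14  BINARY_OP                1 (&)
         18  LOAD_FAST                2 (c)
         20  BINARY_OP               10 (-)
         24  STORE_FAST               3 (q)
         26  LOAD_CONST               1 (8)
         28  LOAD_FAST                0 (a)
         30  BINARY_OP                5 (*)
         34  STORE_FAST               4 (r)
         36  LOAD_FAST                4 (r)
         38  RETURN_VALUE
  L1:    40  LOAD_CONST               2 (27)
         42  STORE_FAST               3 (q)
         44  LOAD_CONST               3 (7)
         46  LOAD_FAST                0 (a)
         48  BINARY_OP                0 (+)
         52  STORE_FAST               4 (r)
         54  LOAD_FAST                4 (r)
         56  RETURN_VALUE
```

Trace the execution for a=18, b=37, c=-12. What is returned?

LOAD_FAST_LOAD_FAST a,b → push 18,37. Stack: [18, 37]
COMPARE_OP bool(!=) → 18 vs 37 = True. Stack: [True]
POP_JUMP_IF_FALSE → pop True; no jump. Stack: []
LOAD_FAST_LOAD_FAST c,c → push -12,-12. Stack: [-12, -12]
BINARY_OP & → -12 & -12 = -12. Stack: [-12]
LOAD_FAST c → push -12. Stack: [-12, -12]
BINARY_OP - → -12 - -12 = 0. Stack: [0]
STORE_FAST q → q=0. Stack: []
LOAD_CONST → push 8. Stack: [8]
LOAD_FAST a → push 18. Stack: [8, 18]
BINARY_OP * → 8 * 18 = 144. Stack: [144]
STORE_FAST r → r=144. Stack: []
LOAD_FAST r → push 144. Stack: [144]
RETURN_VALUE → return 144.

144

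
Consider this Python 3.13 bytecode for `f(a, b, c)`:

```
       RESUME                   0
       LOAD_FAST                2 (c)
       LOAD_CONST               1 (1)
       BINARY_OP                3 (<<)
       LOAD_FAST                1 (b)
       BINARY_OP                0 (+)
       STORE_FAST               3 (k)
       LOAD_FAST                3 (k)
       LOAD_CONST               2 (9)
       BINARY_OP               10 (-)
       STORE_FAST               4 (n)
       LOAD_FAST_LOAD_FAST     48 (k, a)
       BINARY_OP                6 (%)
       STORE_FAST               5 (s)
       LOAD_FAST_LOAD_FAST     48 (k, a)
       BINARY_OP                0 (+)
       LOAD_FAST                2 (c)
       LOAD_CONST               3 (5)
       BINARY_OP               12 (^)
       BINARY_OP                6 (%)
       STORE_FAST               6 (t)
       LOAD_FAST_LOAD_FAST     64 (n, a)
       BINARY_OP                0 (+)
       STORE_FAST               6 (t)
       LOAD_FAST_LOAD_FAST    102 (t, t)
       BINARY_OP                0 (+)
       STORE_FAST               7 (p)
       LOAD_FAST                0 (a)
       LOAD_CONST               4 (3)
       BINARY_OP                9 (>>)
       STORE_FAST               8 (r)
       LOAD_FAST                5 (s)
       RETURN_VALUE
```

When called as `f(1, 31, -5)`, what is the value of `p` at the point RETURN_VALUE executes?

LOAD_FAST c → push -5. Stack: [-5]
LOAD_CONST → push 1. Stack: [-5, 1]
BINARY_OP << → -5 << 1 = -10. Stack: [-10]
LOAD_FAST b → push 31. Stack: [-10, 31]
BINARY_OP + → -10 + 31 = 21. Stack: [21]
STORE_FAST k → k=21. Stack: []
LOAD_FAST k → push 21. Stack: [21]
LOAD_CONST → push 9. Stack: [21, 9]
BINARY_OP - → 21 - 9 = 12. Stack: [12]
STORE_FAST n → n=12. Stack: []
LOAD_FAST_LOAD_FAST k,a → push 21,1. Stack: [21, 1]
BINARY_OP % → 21 % 1 = 0. Stack: [0]
STORE_FAST s → s=0. Stack: []
LOAD_FAST_LOAD_FAST k,a → push 21,1. Stack: [21, 1]
BINARY_OP + → 21 + 1 = 22. Stack: [22]
LOAD_FAST c → push -5. Stack: [22, -5]
LOAD_CONST → push 5. Stack: [22, -5, 5]
BINARY_OP ^ → -5 ^ 5 = -2. Stack: [22, -2]
BINARY_OP % → 22 % -2 = 0. Stack: [0]
STORE_FAST t → t=0. Stack: []
LOAD_FAST_LOAD_FAST n,a → push 12,1. Stack: [12, 1]
BINARY_OP + → 12 + 1 = 13. Stack: [13]
STORE_FAST t → t=13. Stack: []
LOAD_FAST_LOAD_FAST t,t → push 13,13. Stack: [13, 13]
BINARY_OP + → 13 + 13 = 26. Stack: [26]
STORE_FAST p → p=26. Stack: []
LOAD_FAST a → push 1. Stack: [1]
LOAD_CONST → push 3. Stack: [1, 3]
BINARY_OP >> → 1 >> 3 = 0. Stack: [0]
STORE_FAST r → r=0. Stack: []
LOAD_FAST s → push 0. Stack: [0]
RETURN_VALUE → return 0.

26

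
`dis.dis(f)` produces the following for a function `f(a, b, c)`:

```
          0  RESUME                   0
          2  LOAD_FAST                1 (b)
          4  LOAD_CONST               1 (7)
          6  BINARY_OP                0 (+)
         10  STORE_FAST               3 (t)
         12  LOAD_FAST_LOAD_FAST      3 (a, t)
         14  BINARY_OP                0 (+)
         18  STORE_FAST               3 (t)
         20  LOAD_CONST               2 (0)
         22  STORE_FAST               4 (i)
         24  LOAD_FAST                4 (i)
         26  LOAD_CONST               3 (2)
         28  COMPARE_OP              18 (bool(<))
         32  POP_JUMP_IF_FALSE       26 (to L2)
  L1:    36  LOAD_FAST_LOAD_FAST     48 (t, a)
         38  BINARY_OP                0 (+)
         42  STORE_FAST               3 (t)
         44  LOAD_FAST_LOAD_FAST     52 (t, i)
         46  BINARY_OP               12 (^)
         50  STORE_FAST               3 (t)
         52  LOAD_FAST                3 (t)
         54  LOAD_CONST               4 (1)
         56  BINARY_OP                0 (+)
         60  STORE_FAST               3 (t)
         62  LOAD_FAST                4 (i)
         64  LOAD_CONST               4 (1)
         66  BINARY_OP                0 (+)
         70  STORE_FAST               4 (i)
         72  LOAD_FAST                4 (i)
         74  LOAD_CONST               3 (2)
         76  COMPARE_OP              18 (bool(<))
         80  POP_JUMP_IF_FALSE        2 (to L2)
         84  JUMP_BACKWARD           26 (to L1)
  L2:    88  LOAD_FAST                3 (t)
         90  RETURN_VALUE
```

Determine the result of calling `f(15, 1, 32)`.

LOAD_FAST b → push 1. Stack: [1]
LOAD_CONST → push 7. Stack: [1, 7]
BINARY_OP + → 1 + 7 = 8. Stack: [8]
STORE_FAST t → t=8. Stack: []
LOAD_FAST_LOAD_FAST a,t → push 15,8. Stack: [15, 8]
BINARY_OP + → 15 + 8 = 23. Stack: [23]
STORE_FAST t → t=23. Stack: []
LOAD_CONST → push 0. Stack: [0]
STORE_FAST i → i=0. Stack: []
LOAD_FAST i → push 0. Stack: [0]
LOAD_CONST → push 2. Stack: [0, 2]
COMPARE_OP bool(<) → 0 vs 2 = True. Stack: [True]
POP_JUMP_IF_FALSE → pop True; no jump. Stack: []
LOAD_FAST_LOAD_FAST t,a → push 23,15. Stack: [23, 15]
BINARY_OP + → 23 + 15 = 38. Stack: [38]
STORE_FAST t → t=38. Stack: []
LOAD_FAST_LOAD_FAST t,i → push 38,0. Stack: [38, 0]
BINARY_OP ^ → 38 ^ 0 = 38. Stack: [38]
STORE_FAST t → t=38. Stack: []
LOAD_FAST t → push 38. Stack: [38]
LOAD_CONST → push 1. Stack: [38, 1]
BINARY_OP + → 38 + 1 = 39. Stack: [39]
STORE_FAST t → t=39. Stack: []
LOAD_FAST i → push 0. Stack: [0]
LOAD_CONST → push 1. Stack: [0, 1]
BINARY_OP + → 0 + 1 = 1. Stack: [1]
STORE_FAST i → i=1. Stack: []
LOAD_FAST i → push 1. Stack: [1]
LOAD_CONST → push 2. Stack: [1, 2]
COMPARE_OP bool(<) → 1 vs 2 = True. Stack: [True]
POP_JUMP_IF_FALSE → pop True; no jump. Stack: []
LOAD_FAST_LOAD_FAST t,a → push 39,15. Stack: [39, 15]
BINARY_OP + → 39 + 15 = 54. Stack: [54]
STORE_FAST t → t=54. Stack: []
LOAD_FAST_LOAD_FAST t,i → push 54,1. Stack: [54, 1]
BINARY_OP ^ → 54 ^ 1 = 55. Stack: [55]
STORE_FAST t → t=55. Stack: []
LOAD_FAST t → push 55. Stack: [55]
LOAD_CONST → push 1. Stack: [55, 1]
BINARY_OP + → 55 + 1 = 56. Stack: [56]
STORE_FAST t → t=56. Stack: []
LOAD_FAST i → push 1. Stack: [1]
LOAD_CONST → push 1. Stack: [1, 1]
BINARY_OP + → 1 + 1 = 2. Stack: [2]
STORE_FAST i → i=2. Stack: []
LOAD_FAST i → push 2. Stack: [2]
LOAD_CONST → push 2. Stack: [2, 2]
COMPARE_OP bool(<) → 2 vs 2 = False. Stack: [False]
POP_JUMP_IF_FALSE → pop False; jump. Stack: []
LOAD_FAST t → push 56. Stack: [56]
RETURN_VALUE → return 56.

56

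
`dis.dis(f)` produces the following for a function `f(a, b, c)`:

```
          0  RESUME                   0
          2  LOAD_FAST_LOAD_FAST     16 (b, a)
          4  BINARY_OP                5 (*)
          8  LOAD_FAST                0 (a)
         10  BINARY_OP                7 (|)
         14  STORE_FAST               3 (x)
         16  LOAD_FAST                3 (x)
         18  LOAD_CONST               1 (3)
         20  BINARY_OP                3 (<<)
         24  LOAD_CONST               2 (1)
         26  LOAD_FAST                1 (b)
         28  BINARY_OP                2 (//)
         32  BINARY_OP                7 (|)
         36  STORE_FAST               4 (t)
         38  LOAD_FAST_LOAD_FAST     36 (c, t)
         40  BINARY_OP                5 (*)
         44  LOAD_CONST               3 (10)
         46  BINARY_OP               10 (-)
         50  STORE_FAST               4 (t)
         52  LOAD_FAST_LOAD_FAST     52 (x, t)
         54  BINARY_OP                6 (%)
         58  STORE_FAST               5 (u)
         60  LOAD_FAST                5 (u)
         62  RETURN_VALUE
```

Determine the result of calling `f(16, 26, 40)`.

432

LOAD_FAST_LOAD_FAST b,a → push 26,16. Stack: [26, 16]
BINARY_OP * → 26 * 16 = 416. Stack: [416]
LOAD_FAST a → push 16. Stack: [416, 16]
BINARY_OP | → 416 | 16 = 432. Stack: [432]
STORE_FAST x → x=432. Stack: []
LOAD_FAST x → push 432. Stack: [432]
LOAD_CONST → push 3. Stack: [432, 3]
BINARY_OP << → 432 << 3 = 3456. Stack: [3456]
LOAD_CONST → push 1. Stack: [3456, 1]
LOAD_FAST b → push 26. Stack: [3456, 1, 26]
BINARY_OP // → 1 // 26 = 0. Stack: [3456, 0]
BINARY_OP | → 3456 | 0 = 3456. Stack: [3456]
STORE_FAST t → t=3456. Stack: []
LOAD_FAST_LOAD_FAST c,t → push 40,3456. Stack: [40, 3456]
BINARY_OP * → 40 * 3456 = 138240. Stack: [138240]
LOAD_CONST → push 10. Stack: [138240, 10]
BINARY_OP - → 138240 - 10 = 138230. Stack: [138230]
STORE_FAST t → t=138230. Stack: []
LOAD_FAST_LOAD_FAST x,t → push 432,138230. Stack: [432, 138230]
BINARY_OP % → 432 % 138230 = 432. Stack: [432]
STORE_FAST u → u=432. Stack: []
LOAD_FAST u → push 432. Stack: [432]
RETURN_VALUE → return 432.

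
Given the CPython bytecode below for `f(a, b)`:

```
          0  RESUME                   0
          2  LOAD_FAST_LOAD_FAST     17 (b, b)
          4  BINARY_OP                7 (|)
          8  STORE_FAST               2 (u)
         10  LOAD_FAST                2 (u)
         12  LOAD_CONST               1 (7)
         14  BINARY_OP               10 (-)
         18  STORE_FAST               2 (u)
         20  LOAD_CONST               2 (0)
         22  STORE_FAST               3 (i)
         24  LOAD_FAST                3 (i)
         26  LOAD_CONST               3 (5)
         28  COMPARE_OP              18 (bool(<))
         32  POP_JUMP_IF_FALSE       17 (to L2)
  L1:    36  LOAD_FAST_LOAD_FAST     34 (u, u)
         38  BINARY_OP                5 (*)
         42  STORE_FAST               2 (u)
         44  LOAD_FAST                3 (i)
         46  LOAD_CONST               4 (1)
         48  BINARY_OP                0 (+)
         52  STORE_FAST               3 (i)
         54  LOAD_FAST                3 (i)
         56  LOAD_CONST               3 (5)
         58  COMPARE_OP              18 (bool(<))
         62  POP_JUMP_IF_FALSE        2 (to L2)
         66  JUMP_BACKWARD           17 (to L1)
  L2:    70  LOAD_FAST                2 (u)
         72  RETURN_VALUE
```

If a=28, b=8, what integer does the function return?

1

LOAD_FAST_LOAD_FAST b,b → push 8,8
BINARY_OP | → 8 | 8 = 8
STORE_FAST u → u=8
LOAD_FAST u → push 8
LOAD_CONST → push 7
BINARY_OP - → 8 - 7 = 1
STORE_FAST u → u=1
LOAD_CONST → push 0
STORE_FAST i → i=0
LOAD_FAST i → push 0
LOAD_CONST → push 5
COMPARE_OP bool(<) → 0 vs 5 = True
POP_JUMP_IF_FALSE → pop True; no jump
LOAD_FAST_LOAD_FAST u,u → push 1,1
BINARY_OP * → 1 * 1 = 1
STORE_FAST u → u=1
LOAD_FAST i → push 0
LOAD_CONST → push 1
BINARY_OP + → 0 + 1 = 1
STORE_FAST i → i=1
LOAD_FAST i → push 1
LOAD_CONST → push 5
COMPARE_OP bool(<) → 1 vs 5 = True
POP_JUMP_IF_FALSE → pop True; no jump
LOAD_FAST_LOAD_FAST u,u → push 1,1
BINARY_OP * → 1 * 1 = 1
STORE_FAST u → u=1
LOAD_FAST i → push 1
LOAD_CONST → push 1
BINARY_OP + → 1 + 1 = 2
STORE_FAST i → i=2
LOAD_FAST i → push 2
LOAD_CONST → push 5
COMPARE_OP bool(<) → 2 vs 5 = True
POP_JUMP_IF_FALSE → pop True; no jump
LOAD_FAST_LOAD_FAST u,u → push 1,1
BINARY_OP * → 1 * 1 = 1
STORE_FAST u → u=1
LOAD_FAST i → push 2
LOAD_CONST → push 1
BINARY_OP + → 2 + 1 = 3
STORE_FAST i → i=3
LOAD_FAST i → push 3
LOAD_CONST → push 5
COMPARE_OP bool(<) → 3 vs 5 = True
POP_JUMP_IF_FALSE → pop True; no jump
LOAD_FAST_LOAD_FAST u,u → push 1,1
BINARY_OP * → 1 * 1 = 1
STORE_FAST u → u=1
LOAD_FAST i → push 3
LOAD_CONST → push 1
BINARY_OP + → 3 + 1 = 4
STORE_FAST i → i=4
LOAD_FAST i → push 4
LOAD_CONST → push 5
COMPARE_OP bool(<) → 4 vs 5 = True
POP_JUMP_IF_FALSE → pop True; no jump
LOAD_FAST_LOAD_FAST u,u → push 1,1
BINARY_OP * → 1 * 1 = 1
STORE_FAST u → u=1
LOAD_FAST i → push 4
LOAD_CONST → push 1
BINARY_OP + → 4 + 1 = 5
STORE_FAST i → i=5
LOAD_FAST i → push 5
LOAD_CONST → push 5
COMPARE_OP bool(<) → 5 vs 5 = False
POP_JUMP_IF_FALSE → pop False; jump
LOAD_FAST u → push 1
RETURN_VALUE → return 1.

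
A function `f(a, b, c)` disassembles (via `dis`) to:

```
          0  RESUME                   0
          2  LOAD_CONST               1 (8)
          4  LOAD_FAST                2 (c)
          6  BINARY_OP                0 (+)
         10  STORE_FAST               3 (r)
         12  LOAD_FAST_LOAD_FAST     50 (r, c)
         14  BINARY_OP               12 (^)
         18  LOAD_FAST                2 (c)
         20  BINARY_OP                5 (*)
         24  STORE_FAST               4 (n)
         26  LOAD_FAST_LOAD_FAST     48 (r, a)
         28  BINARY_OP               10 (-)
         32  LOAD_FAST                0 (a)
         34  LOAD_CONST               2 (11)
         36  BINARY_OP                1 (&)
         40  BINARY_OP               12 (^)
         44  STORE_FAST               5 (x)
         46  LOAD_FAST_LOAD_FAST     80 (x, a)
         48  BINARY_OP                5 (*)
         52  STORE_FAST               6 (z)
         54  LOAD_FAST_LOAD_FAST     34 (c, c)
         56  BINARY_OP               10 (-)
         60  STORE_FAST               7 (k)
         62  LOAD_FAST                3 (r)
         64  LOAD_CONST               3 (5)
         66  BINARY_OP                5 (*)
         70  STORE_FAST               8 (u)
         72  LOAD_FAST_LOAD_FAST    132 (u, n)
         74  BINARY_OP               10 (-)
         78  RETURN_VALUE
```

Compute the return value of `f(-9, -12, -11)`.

LOAD_CONST → push 8. Stack: [8]
LOAD_FAST c → push -11. Stack: [8, -11]
BINARY_OP + → 8 + -11 = -3. Stack: [-3]
STORE_FAST r → r=-3. Stack: []
LOAD_FAST_LOAD_FAST r,c → push -3,-11. Stack: [-3, -11]
BINARY_OP ^ → -3 ^ -11 = 8. Stack: [8]
LOAD_FAST c → push -11. Stack: [8, -11]
BINARY_OP * → 8 * -11 = -88. Stack: [-88]
STORE_FAST n → n=-88. Stack: []
LOAD_FAST_LOAD_FAST r,a → push -3,-9. Stack: [-3, -9]
BINARY_OP - → -3 - -9 = 6. Stack: [6]
LOAD_FAST a → push -9. Stack: [6, -9]
LOAD_CONST → push 11. Stack: [6, -9, 11]
BINARY_OP & → -9 & 11 = 3. Stack: [6, 3]
BINARY_OP ^ → 6 ^ 3 = 5. Stack: [5]
STORE_FAST x → x=5. Stack: []
LOAD_FAST_LOAD_FAST x,a → push 5,-9. Stack: [5, -9]
BINARY_OP * → 5 * -9 = -45. Stack: [-45]
STORE_FAST z → z=-45. Stack: []
LOAD_FAST_LOAD_FAST c,c → push -11,-11. Stack: [-11, -11]
BINARY_OP - → -11 - -11 = 0. Stack: [0]
STORE_FAST k → k=0. Stack: []
LOAD_FAST r → push -3. Stack: [-3]
LOAD_CONST → push 5. Stack: [-3, 5]
BINARY_OP * → -3 * 5 = -15. Stack: [-15]
STORE_FAST u → u=-15. Stack: []
LOAD_FAST_LOAD_FAST u,n → push -15,-88. Stack: [-15, -88]
BINARY_OP - → -15 - -88 = 73. Stack: [73]
RETURN_VALUE → return 73.

73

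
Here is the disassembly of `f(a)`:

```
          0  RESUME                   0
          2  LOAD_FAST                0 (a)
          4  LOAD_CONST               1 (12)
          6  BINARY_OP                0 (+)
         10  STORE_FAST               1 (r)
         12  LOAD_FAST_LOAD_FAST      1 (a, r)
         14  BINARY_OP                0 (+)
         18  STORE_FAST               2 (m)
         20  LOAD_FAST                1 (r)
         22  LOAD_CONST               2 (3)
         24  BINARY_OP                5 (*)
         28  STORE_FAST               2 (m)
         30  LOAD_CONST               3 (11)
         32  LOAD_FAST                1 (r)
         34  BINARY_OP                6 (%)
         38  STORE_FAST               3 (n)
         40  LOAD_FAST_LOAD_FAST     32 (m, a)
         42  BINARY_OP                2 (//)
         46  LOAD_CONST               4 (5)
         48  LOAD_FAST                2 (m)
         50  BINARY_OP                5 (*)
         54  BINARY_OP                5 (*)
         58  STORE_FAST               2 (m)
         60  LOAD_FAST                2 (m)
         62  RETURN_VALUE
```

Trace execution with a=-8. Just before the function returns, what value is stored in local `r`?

LOAD_FAST a → push -8. Stack: [-8]
LOAD_CONST → push 12. Stack: [-8, 12]
BINARY_OP + → -8 + 12 = 4. Stack: [4]
STORE_FAST r → r=4. Stack: []
LOAD_FAST_LOAD_FAST a,r → push -8,4. Stack: [-8, 4]
BINARY_OP + → -8 + 4 = -4. Stack: [-4]
STORE_FAST m → m=-4. Stack: []
LOAD_FAST r → push 4. Stack: [4]
LOAD_CONST → push 3. Stack: [4, 3]
BINARY_OP * → 4 * 3 = 12. Stack: [12]
STORE_FAST m → m=12. Stack: []
LOAD_CONST → push 11. Stack: [11]
LOAD_FAST r → push 4. Stack: [11, 4]
BINARY_OP % → 11 % 4 = 3. Stack: [3]
STORE_FAST n → n=3. Stack: []
LOAD_FAST_LOAD_FAST m,a → push 12,-8. Stack: [12, -8]
BINARY_OP // → 12 // -8 = -2. Stack: [-2]
LOAD_CONST → push 5. Stack: [-2, 5]
LOAD_FAST m → push 12. Stack: [-2, 5, 12]
BINARY_OP * → 5 * 12 = 60. Stack: [-2, 60]
BINARY_OP * → -2 * 60 = -120. Stack: [-120]
STORE_FAST m → m=-120. Stack: []
LOAD_FAST m → push -120. Stack: [-120]
RETURN_VALUE → return -120.

4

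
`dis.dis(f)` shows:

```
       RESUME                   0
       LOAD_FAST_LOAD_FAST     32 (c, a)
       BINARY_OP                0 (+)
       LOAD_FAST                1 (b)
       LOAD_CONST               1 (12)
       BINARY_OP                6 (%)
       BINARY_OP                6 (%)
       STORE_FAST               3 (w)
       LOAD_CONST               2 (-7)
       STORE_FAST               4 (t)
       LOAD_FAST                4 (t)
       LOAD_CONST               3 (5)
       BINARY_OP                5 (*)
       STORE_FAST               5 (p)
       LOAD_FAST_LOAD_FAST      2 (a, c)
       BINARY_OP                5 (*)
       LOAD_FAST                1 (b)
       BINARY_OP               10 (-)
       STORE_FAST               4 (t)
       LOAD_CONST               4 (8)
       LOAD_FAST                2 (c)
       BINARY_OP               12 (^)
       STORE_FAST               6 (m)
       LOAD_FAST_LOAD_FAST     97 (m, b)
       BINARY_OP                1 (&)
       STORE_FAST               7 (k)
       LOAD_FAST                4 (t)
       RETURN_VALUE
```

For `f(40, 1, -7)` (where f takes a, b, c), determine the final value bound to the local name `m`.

-15

LOAD_FAST_LOAD_FAST c,a → push -7,40. Stack: [-7, 40]
BINARY_OP + → -7 + 40 = 33. Stack: [33]
LOAD_FAST b → push 1. Stack: [33, 1]
LOAD_CONST → push 12. Stack: [33, 1, 12]
BINARY_OP % → 1 % 12 = 1. Stack: [33, 1]
BINARY_OP % → 33 % 1 = 0. Stack: [0]
STORE_FAST w → w=0. Stack: []
LOAD_CONST → push -7. Stack: [-7]
STORE_FAST t → t=-7. Stack: []
LOAD_FAST t → push -7. Stack: [-7]
LOAD_CONST → push 5. Stack: [-7, 5]
BINARY_OP * → -7 * 5 = -35. Stack: [-35]
STORE_FAST p → p=-35. Stack: []
LOAD_FAST_LOAD_FAST a,c → push 40,-7. Stack: [40, -7]
BINARY_OP * → 40 * -7 = -280. Stack: [-280]
LOAD_FAST b → push 1. Stack: [-280, 1]
BINARY_OP - → -280 - 1 = -281. Stack: [-281]
STORE_FAST t → t=-281. Stack: []
LOAD_CONST → push 8. Stack: [8]
LOAD_FAST c → push -7. Stack: [8, -7]
BINARY_OP ^ → 8 ^ -7 = -15. Stack: [-15]
STORE_FAST m → m=-15. Stack: []
LOAD_FAST_LOAD_FAST m,b → push -15,1. Stack: [-15, 1]
BINARY_OP & → -15 & 1 = 1. Stack: [1]
STORE_FAST k → k=1. Stack: []
LOAD_FAST t → push -281. Stack: [-281]
RETURN_VALUE → return -281.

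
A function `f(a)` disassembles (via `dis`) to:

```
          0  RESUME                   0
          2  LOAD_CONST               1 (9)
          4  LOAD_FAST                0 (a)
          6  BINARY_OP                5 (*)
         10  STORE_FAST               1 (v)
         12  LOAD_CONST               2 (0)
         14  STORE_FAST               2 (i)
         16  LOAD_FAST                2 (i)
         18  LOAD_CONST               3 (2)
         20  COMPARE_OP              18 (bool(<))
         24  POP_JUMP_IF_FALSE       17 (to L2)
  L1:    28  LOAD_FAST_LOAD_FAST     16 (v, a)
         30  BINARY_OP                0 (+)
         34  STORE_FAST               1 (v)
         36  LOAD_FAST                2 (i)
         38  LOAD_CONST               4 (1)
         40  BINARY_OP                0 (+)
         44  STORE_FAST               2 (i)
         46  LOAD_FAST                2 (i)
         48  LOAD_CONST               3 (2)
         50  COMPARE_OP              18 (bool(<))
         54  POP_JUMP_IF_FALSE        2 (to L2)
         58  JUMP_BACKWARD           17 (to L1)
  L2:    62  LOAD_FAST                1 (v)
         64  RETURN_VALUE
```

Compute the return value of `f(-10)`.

-110

LOAD_CONST → push 9. Stack: [9]
LOAD_FAST a → push -10. Stack: [9, -10]
BINARY_OP * → 9 * -10 = -90. Stack: [-90]
STORE_FAST v → v=-90. Stack: []
LOAD_CONST → push 0. Stack: [0]
STORE_FAST i → i=0. Stack: []
LOAD_FAST i → push 0. Stack: [0]
LOAD_CONST → push 2. Stack: [0, 2]
COMPARE_OP bool(<) → 0 vs 2 = True. Stack: [True]
POP_JUMP_IF_FALSE → pop True; no jump. Stack: []
LOAD_FAST_LOAD_FAST v,a → push -90,-10. Stack: [-90, -10]
BINARY_OP + → -90 + -10 = -100. Stack: [-100]
STORE_FAST v → v=-100. Stack: []
LOAD_FAST i → push 0. Stack: [0]
LOAD_CONST → push 1. Stack: [0, 1]
BINARY_OP + → 0 + 1 = 1. Stack: [1]
STORE_FAST i → i=1. Stack: []
LOAD_FAST i → push 1. Stack: [1]
LOAD_CONST → push 2. Stack: [1, 2]
COMPARE_OP bool(<) → 1 vs 2 = True. Stack: [True]
POP_JUMP_IF_FALSE → pop True; no jump. Stack: []
LOAD_FAST_LOAD_FAST v,a → push -100,-10. Stack: [-100, -10]
BINARY_OP + → -100 + -10 = -110. Stack: [-110]
STORE_FAST v → v=-110. Stack: []
LOAD_FAST i → push 1. Stack: [1]
LOAD_CONST → push 1. Stack: [1, 1]
BINARY_OP + → 1 + 1 = 2. Stack: [2]
STORE_FAST i → i=2. Stack: []
LOAD_FAST i → push 2. Stack: [2]
LOAD_CONST → push 2. Stack: [2, 2]
COMPARE_OP bool(<) → 2 vs 2 = False. Stack: [False]
POP_JUMP_IF_FALSE → pop False; jump. Stack: []
LOAD_FAST v → push -110. Stack: [-110]
RETURN_VALUE → return -110.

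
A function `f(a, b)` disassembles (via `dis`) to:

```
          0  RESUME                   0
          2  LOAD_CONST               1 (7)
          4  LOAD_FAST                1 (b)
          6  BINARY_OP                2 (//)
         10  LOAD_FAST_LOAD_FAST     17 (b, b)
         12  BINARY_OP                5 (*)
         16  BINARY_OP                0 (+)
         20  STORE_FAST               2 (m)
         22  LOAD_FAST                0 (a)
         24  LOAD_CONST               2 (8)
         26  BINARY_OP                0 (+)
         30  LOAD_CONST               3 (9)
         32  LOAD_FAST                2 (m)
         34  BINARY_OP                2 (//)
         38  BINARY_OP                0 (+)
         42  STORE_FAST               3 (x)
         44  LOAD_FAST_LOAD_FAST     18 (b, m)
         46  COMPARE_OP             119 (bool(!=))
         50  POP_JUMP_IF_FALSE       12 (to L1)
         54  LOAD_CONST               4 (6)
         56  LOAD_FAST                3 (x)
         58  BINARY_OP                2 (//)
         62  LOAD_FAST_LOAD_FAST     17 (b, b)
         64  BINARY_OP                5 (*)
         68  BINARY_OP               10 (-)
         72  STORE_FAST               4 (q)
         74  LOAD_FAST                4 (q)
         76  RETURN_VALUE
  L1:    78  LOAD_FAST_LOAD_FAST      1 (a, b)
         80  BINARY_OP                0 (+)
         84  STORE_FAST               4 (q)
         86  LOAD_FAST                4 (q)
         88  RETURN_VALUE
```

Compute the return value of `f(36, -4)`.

LOAD_CONST → push 7. Stack: [7]
LOAD_FAST b → push -4. Stack: [7, -4]
BINARY_OP // → 7 // -4 = -2. Stack: [-2]
LOAD_FAST_LOAD_FAST b,b → push -4,-4. Stack: [-2, -4, -4]
BINARY_OP * → -4 * -4 = 16. Stack: [-2, 16]
BINARY_OP + → -2 + 16 = 14. Stack: [14]
STORE_FAST m → m=14. Stack: []
LOAD_FAST a → push 36. Stack: [36]
LOAD_CONST → push 8. Stack: [36, 8]
BINARY_OP + → 36 + 8 = 44. Stack: [44]
LOAD_CONST → push 9. Stack: [44, 9]
LOAD_FAST m → push 14. Stack: [44, 9, 14]
BINARY_OP // → 9 // 14 = 0. Stack: [44, 0]
BINARY_OP + → 44 + 0 = 44. Stack: [44]
STORE_FAST x → x=44. Stack: []
LOAD_FAST_LOAD_FAST b,m → push -4,14. Stack: [-4, 14]
COMPARE_OP bool(!=) → -4 vs 14 = True. Stack: [True]
POP_JUMP_IF_FALSE → pop True; no jump. Stack: []
LOAD_CONST → push 6. Stack: [6]
LOAD_FAST x → push 44. Stack: [6, 44]
BINARY_OP // → 6 // 44 = 0. Stack: [0]
LOAD_FAST_LOAD_FAST b,b → push -4,-4. Stack: [0, -4, -4]
BINARY_OP * → -4 * -4 = 16. Stack: [0, 16]
BINARY_OP - → 0 - 16 = -16. Stack: [-16]
STORE_FAST q → q=-16. Stack: []
LOAD_FAST q → push -16. Stack: [-16]
RETURN_VALUE → return -16.

-16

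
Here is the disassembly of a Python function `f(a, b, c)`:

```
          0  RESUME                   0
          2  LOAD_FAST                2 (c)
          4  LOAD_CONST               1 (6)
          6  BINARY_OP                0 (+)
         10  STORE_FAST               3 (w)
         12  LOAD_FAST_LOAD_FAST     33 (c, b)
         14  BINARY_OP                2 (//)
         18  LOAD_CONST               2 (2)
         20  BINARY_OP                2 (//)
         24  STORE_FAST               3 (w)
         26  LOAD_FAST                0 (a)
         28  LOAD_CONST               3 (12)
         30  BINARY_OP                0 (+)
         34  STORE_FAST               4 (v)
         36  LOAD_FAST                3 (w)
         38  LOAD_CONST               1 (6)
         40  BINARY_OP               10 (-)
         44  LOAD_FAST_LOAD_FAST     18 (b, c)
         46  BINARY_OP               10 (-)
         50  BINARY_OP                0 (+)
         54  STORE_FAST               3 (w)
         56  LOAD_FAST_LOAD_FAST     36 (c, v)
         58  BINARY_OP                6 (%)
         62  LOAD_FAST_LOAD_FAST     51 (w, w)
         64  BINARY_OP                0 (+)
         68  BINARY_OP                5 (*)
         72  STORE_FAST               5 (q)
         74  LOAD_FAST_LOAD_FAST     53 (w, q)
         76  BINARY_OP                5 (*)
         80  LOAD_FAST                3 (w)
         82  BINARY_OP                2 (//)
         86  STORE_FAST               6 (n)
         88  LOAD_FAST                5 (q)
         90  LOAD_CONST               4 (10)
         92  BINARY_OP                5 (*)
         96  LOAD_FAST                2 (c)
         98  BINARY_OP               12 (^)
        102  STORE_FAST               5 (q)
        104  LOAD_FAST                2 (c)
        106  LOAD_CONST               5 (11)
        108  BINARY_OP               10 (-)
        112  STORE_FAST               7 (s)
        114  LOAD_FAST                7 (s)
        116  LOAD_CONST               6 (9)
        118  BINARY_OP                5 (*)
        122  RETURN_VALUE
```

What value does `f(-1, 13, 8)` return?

-27

LOAD_FAST c → push 8. Stack: [8]
LOAD_CONST → push 6. Stack: [8, 6]
BINARY_OP + → 8 + 6 = 14. Stack: [14]
STORE_FAST w → w=14. Stack: []
LOAD_FAST_LOAD_FAST c,b → push 8,13. Stack: [8, 13]
BINARY_OP // → 8 // 13 = 0. Stack: [0]
LOAD_CONST → push 2. Stack: [0, 2]
BINARY_OP // → 0 // 2 = 0. Stack: [0]
STORE_FAST w → w=0. Stack: []
LOAD_FAST a → push -1. Stack: [-1]
LOAD_CONST → push 12. Stack: [-1, 12]
BINARY_OP + → -1 + 12 = 11. Stack: [11]
STORE_FAST v → v=11. Stack: []
LOAD_FAST w → push 0. Stack: [0]
LOAD_CONST → push 6. Stack: [0, 6]
BINARY_OP - → 0 - 6 = -6. Stack: [-6]
LOAD_FAST_LOAD_FAST b,c → push 13,8. Stack: [-6, 13, 8]
BINARY_OP - → 13 - 8 = 5. Stack: [-6, 5]
BINARY_OP + → -6 + 5 = -1. Stack: [-1]
STORE_FAST w → w=-1. Stack: []
LOAD_FAST_LOAD_FAST c,v → push 8,11. Stack: [8, 11]
BINARY_OP % → 8 % 11 = 8. Stack: [8]
LOAD_FAST_LOAD_FAST w,w → push -1,-1. Stack: [8, -1, -1]
BINARY_OP + → -1 + -1 = -2. Stack: [8, -2]
BINARY_OP * → 8 * -2 = -16. Stack: [-16]
STORE_FAST q → q=-16. Stack: []
LOAD_FAST_LOAD_FAST w,q → push -1,-16. Stack: [-1, -16]
BINARY_OP * → -1 * -16 = 16. Stack: [16]
LOAD_FAST w → push -1. Stack: [16, -1]
BINARY_OP // → 16 // -1 = -16. Stack: [-16]
STORE_FAST n → n=-16. Stack: []
LOAD_FAST q → push -16. Stack: [-16]
LOAD_CONST → push 10. Stack: [-16, 10]
BINARY_OP * → -16 * 10 = -160. Stack: [-160]
LOAD_FAST c → push 8. Stack: [-160, 8]
BINARY_OP ^ → -160 ^ 8 = -152. Stack: [-152]
STORE_FAST q → q=-152. Stack: []
LOAD_FAST c → push 8. Stack: [8]
LOAD_CONST → push 11. Stack: [8, 11]
BINARY_OP - → 8 - 11 = -3. Stack: [-3]
STORE_FAST s → s=-3. Stack: []
LOAD_FAST s → push -3. Stack: [-3]
LOAD_CONST → push 9. Stack: [-3, 9]
BINARY_OP * → -3 * 9 = -27. Stack: [-27]
RETURN_VALUE → return -27.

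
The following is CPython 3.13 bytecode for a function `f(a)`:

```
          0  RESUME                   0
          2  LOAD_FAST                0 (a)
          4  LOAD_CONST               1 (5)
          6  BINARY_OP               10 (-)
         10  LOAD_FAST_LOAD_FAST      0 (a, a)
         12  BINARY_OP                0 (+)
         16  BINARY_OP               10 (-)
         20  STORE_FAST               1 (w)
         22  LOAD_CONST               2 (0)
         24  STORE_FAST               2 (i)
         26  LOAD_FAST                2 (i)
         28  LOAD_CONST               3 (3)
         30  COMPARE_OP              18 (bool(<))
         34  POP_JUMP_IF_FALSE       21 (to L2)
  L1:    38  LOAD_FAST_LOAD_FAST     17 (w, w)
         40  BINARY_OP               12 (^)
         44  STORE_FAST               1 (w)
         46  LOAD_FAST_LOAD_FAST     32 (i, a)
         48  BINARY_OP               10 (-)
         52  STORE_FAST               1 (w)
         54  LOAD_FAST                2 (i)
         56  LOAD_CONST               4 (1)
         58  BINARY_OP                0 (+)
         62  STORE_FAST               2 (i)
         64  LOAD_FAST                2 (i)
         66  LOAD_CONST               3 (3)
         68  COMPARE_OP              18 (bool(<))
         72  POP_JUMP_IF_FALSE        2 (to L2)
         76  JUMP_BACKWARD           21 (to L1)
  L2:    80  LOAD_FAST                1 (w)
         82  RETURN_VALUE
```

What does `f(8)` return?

-6

LOAD_FAST a → push 8. Stack: [8]
LOAD_CONST → push 5. Stack: [8, 5]
BINARY_OP - → 8 - 5 = 3. Stack: [3]
LOAD_FAST_LOAD_FAST a,a → push 8,8. Stack: [3, 8, 8]
BINARY_OP + → 8 + 8 = 16. Stack: [3, 16]
BINARY_OP - → 3 - 16 = -13. Stack: [-13]
STORE_FAST w → w=-13. Stack: []
LOAD_CONST → push 0. Stack: [0]
STORE_FAST i → i=0. Stack: []
LOAD_FAST i → push 0. Stack: [0]
LOAD_CONST → push 3. Stack: [0, 3]
COMPARE_OP bool(<) → 0 vs 3 = True. Stack: [True]
POP_JUMP_IF_FALSE → pop True; no jump. Stack: []
LOAD_FAST_LOAD_FAST w,w → push -13,-13. Stack: [-13, -13]
BINARY_OP ^ → -13 ^ -13 = 0. Stack: [0]
STORE_FAST w → w=0. Stack: []
LOAD_FAST_LOAD_FAST i,a → push 0,8. Stack: [0, 8]
BINARY_OP - → 0 - 8 = -8. Stack: [-8]
STORE_FAST w → w=-8. Stack: []
LOAD_FAST i → push 0. Stack: [0]
LOAD_CONST → push 1. Stack: [0, 1]
BINARY_OP + → 0 + 1 = 1. Stack: [1]
STORE_FAST i → i=1. Stack: []
LOAD_FAST i → push 1. Stack: [1]
LOAD_CONST → push 3. Stack: [1, 3]
COMPARE_OP bool(<) → 1 vs 3 = True. Stack: [True]
POP_JUMP_IF_FALSE → pop True; no jump. Stack: []
LOAD_FAST_LOAD_FAST w,w → push -8,-8. Stack: [-8, -8]
BINARY_OP ^ → -8 ^ -8 = 0. Stack: [0]
STORE_FAST w → w=0. Stack: []
LOAD_FAST_LOAD_FAST i,a → push 1,8. Stack: [1, 8]
BINARY_OP - → 1 - 8 = -7. Stack: [-7]
STORE_FAST w → w=-7. Stack: []
LOAD_FAST i → push 1. Stack: [1]
LOAD_CONST → push 1. Stack: [1, 1]
BINARY_OP + → 1 + 1 = 2. Stack: [2]
STORE_FAST i → i=2. Stack: []
LOAD_FAST i → push 2. Stack: [2]
LOAD_CONST → push 3. Stack: [2, 3]
COMPARE_OP bool(<) → 2 vs 3 = True. Stack: [True]
POP_JUMP_IF_FALSE → pop True; no jump. Stack: []
LOAD_FAST_LOAD_FAST w,w → push -7,-7. Stack: [-7, -7]
BINARY_OP ^ → -7 ^ -7 = 0. Stack: [0]
STORE_FAST w → w=0. Stack: []
LOAD_FAST_LOAD_FAST i,a → push 2,8. Stack: [2, 8]
BINARY_OP - → 2 - 8 = -6. Stack: [-6]
STORE_FAST w → w=-6. Stack: []
LOAD_FAST i → push 2. Stack: [2]
LOAD_CONST → push 1. Stack: [2, 1]
BINARY_OP + → 2 + 1 = 3. Stack: [3]
STORE_FAST i → i=3. Stack: []
LOAD_FAST i → push 3. Stack: [3]
LOAD_CONST → push 3. Stack: [3, 3]
COMPARE_OP bool(<) → 3 vs 3 = False. Stack: [False]
POP_JUMP_IF_FALSE → pop False; jump. Stack: []
LOAD_FAST w → push -6. Stack: [-6]
RETURN_VALUE → return -6.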